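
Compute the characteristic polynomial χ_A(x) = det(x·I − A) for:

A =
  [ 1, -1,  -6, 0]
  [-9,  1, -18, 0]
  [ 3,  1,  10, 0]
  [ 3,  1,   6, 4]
x^4 - 16*x^3 + 96*x^2 - 256*x + 256

Expanding det(x·I − A) (e.g. by cofactor expansion or by noting that A is similar to its Jordan form J, which has the same characteristic polynomial as A) gives
  χ_A(x) = x^4 - 16*x^3 + 96*x^2 - 256*x + 256
which factors as (x - 4)^4. The eigenvalues (with algebraic multiplicities) are λ = 4 with multiplicity 4.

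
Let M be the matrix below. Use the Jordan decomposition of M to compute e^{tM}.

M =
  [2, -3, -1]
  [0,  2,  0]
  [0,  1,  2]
e^{tM} =
  [exp(2*t), -t^2*exp(2*t)/2 - 3*t*exp(2*t), -t*exp(2*t)]
  [0, exp(2*t), 0]
  [0, t*exp(2*t), exp(2*t)]

Strategy: write M = P · J · P⁻¹ where J is a Jordan canonical form, so e^{tM} = P · e^{tJ} · P⁻¹, and e^{tJ} can be computed block-by-block.

M has Jordan form
J =
  [2, 1, 0]
  [0, 2, 1]
  [0, 0, 2]
(up to reordering of blocks).

Per-block formulas:
  For a 3×3 Jordan block J_3(2): exp(t · J_3(2)) = e^(2t)·(I + t·N + (t^2/2)·N^2), where N is the 3×3 nilpotent shift.

After assembling e^{tJ} and conjugating by P, we get:

e^{tM} =
  [exp(2*t), -t^2*exp(2*t)/2 - 3*t*exp(2*t), -t*exp(2*t)]
  [0, exp(2*t), 0]
  [0, t*exp(2*t), exp(2*t)]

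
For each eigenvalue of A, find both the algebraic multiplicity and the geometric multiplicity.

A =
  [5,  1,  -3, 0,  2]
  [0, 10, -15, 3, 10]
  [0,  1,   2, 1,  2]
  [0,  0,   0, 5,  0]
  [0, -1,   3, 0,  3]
λ = 5: alg = 5, geom = 3

Step 1 — factor the characteristic polynomial to read off the algebraic multiplicities:
  χ_A(x) = (x - 5)^5

Step 2 — compute geometric multiplicities via the rank-nullity identity g(λ) = n − rank(A − λI):
  rank(A − (5)·I) = 2, so dim ker(A − (5)·I) = n − 2 = 3

Summary:
  λ = 5: algebraic multiplicity = 5, geometric multiplicity = 3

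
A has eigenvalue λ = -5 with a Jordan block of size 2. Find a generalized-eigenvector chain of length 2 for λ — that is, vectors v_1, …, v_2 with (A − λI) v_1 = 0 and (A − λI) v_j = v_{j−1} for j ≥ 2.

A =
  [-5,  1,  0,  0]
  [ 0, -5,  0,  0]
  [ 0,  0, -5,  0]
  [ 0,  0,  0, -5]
A Jordan chain for λ = -5 of length 2:
v_1 = (1, 0, 0, 0)ᵀ
v_2 = (0, 1, 0, 0)ᵀ

Let N = A − (-5)·I. We want v_2 with N^2 v_2 = 0 but N^1 v_2 ≠ 0; then v_{j-1} := N · v_j for j = 2, …, 2.

Pick v_2 = (0, 1, 0, 0)ᵀ.
Then v_1 = N · v_2 = (1, 0, 0, 0)ᵀ.

Sanity check: (A − (-5)·I) v_1 = (0, 0, 0, 0)ᵀ = 0. ✓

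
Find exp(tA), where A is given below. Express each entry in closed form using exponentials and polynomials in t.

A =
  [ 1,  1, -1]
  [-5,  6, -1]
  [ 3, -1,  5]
e^{tA} =
  [t^2*exp(4*t)/2 - 3*t*exp(4*t) + exp(4*t), t*exp(4*t), t^2*exp(4*t)/2 - t*exp(4*t)]
  [t^2*exp(4*t) - 5*t*exp(4*t), 2*t*exp(4*t) + exp(4*t), t^2*exp(4*t) - t*exp(4*t)]
  [-t^2*exp(4*t)/2 + 3*t*exp(4*t), -t*exp(4*t), -t^2*exp(4*t)/2 + t*exp(4*t) + exp(4*t)]

Strategy: write A = P · J · P⁻¹ where J is a Jordan canonical form, so e^{tA} = P · e^{tJ} · P⁻¹, and e^{tJ} can be computed block-by-block.

A has Jordan form
J =
  [4, 1, 0]
  [0, 4, 1]
  [0, 0, 4]
(up to reordering of blocks).

Per-block formulas:
  For a 3×3 Jordan block J_3(4): exp(t · J_3(4)) = e^(4t)·(I + t·N + (t^2/2)·N^2), where N is the 3×3 nilpotent shift.

After assembling e^{tJ} and conjugating by P, we get:

e^{tA} =
  [t^2*exp(4*t)/2 - 3*t*exp(4*t) + exp(4*t), t*exp(4*t), t^2*exp(4*t)/2 - t*exp(4*t)]
  [t^2*exp(4*t) - 5*t*exp(4*t), 2*t*exp(4*t) + exp(4*t), t^2*exp(4*t) - t*exp(4*t)]
  [-t^2*exp(4*t)/2 + 3*t*exp(4*t), -t*exp(4*t), -t^2*exp(4*t)/2 + t*exp(4*t) + exp(4*t)]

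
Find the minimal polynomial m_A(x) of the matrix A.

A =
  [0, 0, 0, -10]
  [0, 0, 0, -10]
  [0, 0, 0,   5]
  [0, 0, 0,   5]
x^2 - 5*x

The characteristic polynomial is χ_A(x) = x^3*(x - 5), so the eigenvalues are known. The minimal polynomial is
  m_A(x) = Π_λ (x − λ)^{k_λ}
where k_λ is the size of the *largest* Jordan block for λ (equivalently, the smallest k with (A − λI)^k v = 0 for every generalised eigenvector v of λ).

  λ = 0: largest Jordan block has size 1, contributing (x − 0)
  λ = 5: largest Jordan block has size 1, contributing (x − 5)

So m_A(x) = x*(x - 5) = x^2 - 5*x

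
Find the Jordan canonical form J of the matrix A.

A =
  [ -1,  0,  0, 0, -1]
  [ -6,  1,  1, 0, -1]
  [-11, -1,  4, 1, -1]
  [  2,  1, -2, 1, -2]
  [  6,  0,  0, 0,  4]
J_1(1) ⊕ J_3(2) ⊕ J_1(2)

The characteristic polynomial is
  det(x·I − A) = x^5 - 9*x^4 + 32*x^3 - 56*x^2 + 48*x - 16 = (x - 2)^4*(x - 1)

Eigenvalues and multiplicities (the geometric multiplicity of λ is n − rank(A − λI), which equals the number of Jordan blocks for λ):
  λ = 1: algebraic multiplicity = 1, geometric multiplicity = 1
  λ = 2: algebraic multiplicity = 4, geometric multiplicity = 2

Determining the block sizes for each eigenvalue:
  λ = 1: one block (gm = 1), so the single block has size am = 1 → block sizes [1]
  λ = 2: with am = 4 and gm = 2, the partition is not yet determined (e.g. several partitions of 4 into 2 parts exist). Let N = A − (2)·I. Computing rank(N^1) = 3, rank(N^2) = 2, rank(N^3) = 1; the number of blocks of size ≥ j is rank(N^{j−1}) − rank(N^j), giving [2, 1, 1]. So we have 1 block(s) of size 3, 1 block(s) of size 1 → block sizes [3, 1]

Assembling the blocks gives a Jordan form
J =
  [1, 0, 0, 0, 0]
  [0, 2, 1, 0, 0]
  [0, 0, 2, 1, 0]
  [0, 0, 0, 2, 0]
  [0, 0, 0, 0, 2]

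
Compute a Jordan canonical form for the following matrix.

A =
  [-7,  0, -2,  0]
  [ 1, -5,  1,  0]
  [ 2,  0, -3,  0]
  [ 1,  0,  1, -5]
J_2(-5) ⊕ J_1(-5) ⊕ J_1(-5)

The characteristic polynomial is
  det(x·I − A) = x^4 + 20*x^3 + 150*x^2 + 500*x + 625 = (x + 5)^4

Eigenvalues and multiplicities (the geometric multiplicity of λ is n − rank(A − λI), which equals the number of Jordan blocks for λ):
  λ = -5: algebraic multiplicity = 4, geometric multiplicity = 3

Determining the block sizes for each eigenvalue:
  λ = -5: 3 blocks summing to 4 forces exactly one block of size 2 and the rest size 1 → block sizes [2, 1, 1]

Assembling the blocks gives a Jordan form
J =
  [-5,  1,  0,  0]
  [ 0, -5,  0,  0]
  [ 0,  0, -5,  0]
  [ 0,  0,  0, -5]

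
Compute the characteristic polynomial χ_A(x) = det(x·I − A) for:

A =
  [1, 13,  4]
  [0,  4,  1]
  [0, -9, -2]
x^3 - 3*x^2 + 3*x - 1

Expanding det(x·I − A) (e.g. by cofactor expansion or by noting that A is similar to its Jordan form J, which has the same characteristic polynomial as A) gives
  χ_A(x) = x^3 - 3*x^2 + 3*x - 1
which factors as (x - 1)^3. The eigenvalues (with algebraic multiplicities) are λ = 1 with multiplicity 3.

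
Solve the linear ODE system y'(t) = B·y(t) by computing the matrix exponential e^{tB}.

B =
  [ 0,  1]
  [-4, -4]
e^{tB} =
  [2*t*exp(-2*t) + exp(-2*t), t*exp(-2*t)]
  [-4*t*exp(-2*t), -2*t*exp(-2*t) + exp(-2*t)]

Strategy: write B = P · J · P⁻¹ where J is a Jordan canonical form, so e^{tB} = P · e^{tJ} · P⁻¹, and e^{tJ} can be computed block-by-block.

B has Jordan form
J =
  [-2,  1]
  [ 0, -2]
(up to reordering of blocks).

Per-block formulas:
  For a 2×2 Jordan block J_2(-2): exp(t · J_2(-2)) = e^(-2t)·(I + t·N), where N is the 2×2 nilpotent shift.

After assembling e^{tJ} and conjugating by P, we get:

e^{tB} =
  [2*t*exp(-2*t) + exp(-2*t), t*exp(-2*t)]
  [-4*t*exp(-2*t), -2*t*exp(-2*t) + exp(-2*t)]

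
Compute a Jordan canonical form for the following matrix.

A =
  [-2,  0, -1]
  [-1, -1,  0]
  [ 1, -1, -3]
J_3(-2)

The characteristic polynomial is
  det(x·I − A) = x^3 + 6*x^2 + 12*x + 8 = (x + 2)^3

Eigenvalues and multiplicities (the geometric multiplicity of λ is n − rank(A − λI), which equals the number of Jordan blocks for λ):
  λ = -2: algebraic multiplicity = 3, geometric multiplicity = 1

Determining the block sizes for each eigenvalue:
  λ = -2: one block (gm = 1), so the single block has size am = 3 → block sizes [3]

Assembling the blocks gives a Jordan form
J =
  [-2,  1,  0]
  [ 0, -2,  1]
  [ 0,  0, -2]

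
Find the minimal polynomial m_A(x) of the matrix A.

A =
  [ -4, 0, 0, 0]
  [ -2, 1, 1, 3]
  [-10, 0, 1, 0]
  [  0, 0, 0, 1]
x^3 + 2*x^2 - 7*x + 4

The characteristic polynomial is χ_A(x) = (x - 1)^3*(x + 4), so the eigenvalues are known. The minimal polynomial is
  m_A(x) = Π_λ (x − λ)^{k_λ}
where k_λ is the size of the *largest* Jordan block for λ (equivalently, the smallest k with (A − λI)^k v = 0 for every generalised eigenvector v of λ).

  λ = -4: largest Jordan block has size 1, contributing (x + 4)
  λ = 1: largest Jordan block has size 2, contributing (x − 1)^2

So m_A(x) = (x - 1)^2*(x + 4) = x^3 + 2*x^2 - 7*x + 4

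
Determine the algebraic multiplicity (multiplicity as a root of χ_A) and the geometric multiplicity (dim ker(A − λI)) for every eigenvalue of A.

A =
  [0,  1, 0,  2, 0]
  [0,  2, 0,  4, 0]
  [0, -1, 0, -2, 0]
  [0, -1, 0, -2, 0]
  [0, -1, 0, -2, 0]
λ = 0: alg = 5, geom = 4

Step 1 — factor the characteristic polynomial to read off the algebraic multiplicities:
  χ_A(x) = x^5

Step 2 — compute geometric multiplicities via the rank-nullity identity g(λ) = n − rank(A − λI):
  rank(A − (0)·I) = 1, so dim ker(A − (0)·I) = n − 1 = 4

Summary:
  λ = 0: algebraic multiplicity = 5, geometric multiplicity = 4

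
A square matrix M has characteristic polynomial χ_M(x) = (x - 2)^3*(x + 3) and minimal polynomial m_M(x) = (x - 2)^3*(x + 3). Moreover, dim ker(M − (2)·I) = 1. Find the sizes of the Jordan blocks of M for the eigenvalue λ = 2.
Block sizes for λ = 2: [3]

Step 1 — from the characteristic polynomial, algebraic multiplicity of λ = 2 is 3. From dim ker(M − (2)·I) = 1, there are exactly 1 Jordan blocks for λ = 2.
Step 2 — from the minimal polynomial, the factor (x − 2)^3 tells us the largest block for λ = 2 has size 3.
Step 3 — with total size 3, 1 blocks, and largest block 3, the block sizes (in nonincreasing order) are [3].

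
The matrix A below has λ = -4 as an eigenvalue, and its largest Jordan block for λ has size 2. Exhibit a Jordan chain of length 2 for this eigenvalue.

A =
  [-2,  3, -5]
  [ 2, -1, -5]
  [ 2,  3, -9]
A Jordan chain for λ = -4 of length 2:
v_1 = (2, 2, 2)ᵀ
v_2 = (1, 0, 0)ᵀ

Let N = A − (-4)·I. We want v_2 with N^2 v_2 = 0 but N^1 v_2 ≠ 0; then v_{j-1} := N · v_j for j = 2, …, 2.

Pick v_2 = (1, 0, 0)ᵀ.
Then v_1 = N · v_2 = (2, 2, 2)ᵀ.

Sanity check: (A − (-4)·I) v_1 = (0, 0, 0)ᵀ = 0. ✓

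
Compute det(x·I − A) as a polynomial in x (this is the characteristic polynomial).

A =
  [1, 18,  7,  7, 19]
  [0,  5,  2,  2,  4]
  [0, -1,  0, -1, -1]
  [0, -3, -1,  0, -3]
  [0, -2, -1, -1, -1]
x^5 - 5*x^4 + 10*x^3 - 10*x^2 + 5*x - 1

Expanding det(x·I − A) (e.g. by cofactor expansion or by noting that A is similar to its Jordan form J, which has the same characteristic polynomial as A) gives
  χ_A(x) = x^5 - 5*x^4 + 10*x^3 - 10*x^2 + 5*x - 1
which factors as (x - 1)^5. The eigenvalues (with algebraic multiplicities) are λ = 1 with multiplicity 5.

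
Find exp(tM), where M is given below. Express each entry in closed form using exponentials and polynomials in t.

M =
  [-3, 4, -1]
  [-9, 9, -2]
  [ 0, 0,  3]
e^{tM} =
  [-6*t*exp(3*t) + exp(3*t), 4*t*exp(3*t), -t^2*exp(3*t) - t*exp(3*t)]
  [-9*t*exp(3*t), 6*t*exp(3*t) + exp(3*t), -3*t^2*exp(3*t)/2 - 2*t*exp(3*t)]
  [0, 0, exp(3*t)]

Strategy: write M = P · J · P⁻¹ where J is a Jordan canonical form, so e^{tM} = P · e^{tJ} · P⁻¹, and e^{tJ} can be computed block-by-block.

M has Jordan form
J =
  [3, 1, 0]
  [0, 3, 1]
  [0, 0, 3]
(up to reordering of blocks).

Per-block formulas:
  For a 3×3 Jordan block J_3(3): exp(t · J_3(3)) = e^(3t)·(I + t·N + (t^2/2)·N^2), where N is the 3×3 nilpotent shift.

After assembling e^{tJ} and conjugating by P, we get:

e^{tM} =
  [-6*t*exp(3*t) + exp(3*t), 4*t*exp(3*t), -t^2*exp(3*t) - t*exp(3*t)]
  [-9*t*exp(3*t), 6*t*exp(3*t) + exp(3*t), -3*t^2*exp(3*t)/2 - 2*t*exp(3*t)]
  [0, 0, exp(3*t)]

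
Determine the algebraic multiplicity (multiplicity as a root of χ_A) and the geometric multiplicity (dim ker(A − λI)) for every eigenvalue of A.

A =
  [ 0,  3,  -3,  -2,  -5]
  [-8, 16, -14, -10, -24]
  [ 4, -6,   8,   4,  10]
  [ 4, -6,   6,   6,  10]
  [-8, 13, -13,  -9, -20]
λ = 2: alg = 5, geom = 3

Step 1 — factor the characteristic polynomial to read off the algebraic multiplicities:
  χ_A(x) = (x - 2)^5

Step 2 — compute geometric multiplicities via the rank-nullity identity g(λ) = n − rank(A − λI):
  rank(A − (2)·I) = 2, so dim ker(A − (2)·I) = n − 2 = 3

Summary:
  λ = 2: algebraic multiplicity = 5, geometric multiplicity = 3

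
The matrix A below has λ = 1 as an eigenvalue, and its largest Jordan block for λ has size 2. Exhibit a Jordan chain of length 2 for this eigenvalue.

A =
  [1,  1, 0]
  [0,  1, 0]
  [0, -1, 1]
A Jordan chain for λ = 1 of length 2:
v_1 = (1, 0, -1)ᵀ
v_2 = (0, 1, 0)ᵀ

Let N = A − (1)·I. We want v_2 with N^2 v_2 = 0 but N^1 v_2 ≠ 0; then v_{j-1} := N · v_j for j = 2, …, 2.

Pick v_2 = (0, 1, 0)ᵀ.
Then v_1 = N · v_2 = (1, 0, -1)ᵀ.

Sanity check: (A − (1)·I) v_1 = (0, 0, 0)ᵀ = 0. ✓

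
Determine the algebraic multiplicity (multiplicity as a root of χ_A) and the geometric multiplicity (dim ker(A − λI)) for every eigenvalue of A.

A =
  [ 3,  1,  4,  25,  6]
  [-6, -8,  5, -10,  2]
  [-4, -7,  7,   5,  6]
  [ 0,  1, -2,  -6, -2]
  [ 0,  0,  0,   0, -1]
λ = -1: alg = 5, geom = 3

Step 1 — factor the characteristic polynomial to read off the algebraic multiplicities:
  χ_A(x) = (x + 1)^5

Step 2 — compute geometric multiplicities via the rank-nullity identity g(λ) = n − rank(A − λI):
  rank(A − (-1)·I) = 2, so dim ker(A − (-1)·I) = n − 2 = 3

Summary:
  λ = -1: algebraic multiplicity = 5, geometric multiplicity = 3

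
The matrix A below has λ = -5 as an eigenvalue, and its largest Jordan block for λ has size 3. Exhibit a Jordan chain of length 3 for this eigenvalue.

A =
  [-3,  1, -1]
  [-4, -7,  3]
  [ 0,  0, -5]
A Jordan chain for λ = -5 of length 3:
v_1 = (1, -2, 0)ᵀ
v_2 = (-1, 3, 0)ᵀ
v_3 = (0, 0, 1)ᵀ

Let N = A − (-5)·I. We want v_3 with N^3 v_3 = 0 but N^2 v_3 ≠ 0; then v_{j-1} := N · v_j for j = 3, …, 2.

Pick v_3 = (0, 0, 1)ᵀ.
Then v_2 = N · v_3 = (-1, 3, 0)ᵀ.
Then v_1 = N · v_2 = (1, -2, 0)ᵀ.

Sanity check: (A − (-5)·I) v_1 = (0, 0, 0)ᵀ = 0. ✓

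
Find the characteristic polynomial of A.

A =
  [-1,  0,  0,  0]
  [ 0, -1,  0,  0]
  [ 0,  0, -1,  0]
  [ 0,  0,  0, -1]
x^4 + 4*x^3 + 6*x^2 + 4*x + 1

Expanding det(x·I − A) (e.g. by cofactor expansion or by noting that A is similar to its Jordan form J, which has the same characteristic polynomial as A) gives
  χ_A(x) = x^4 + 4*x^3 + 6*x^2 + 4*x + 1
which factors as (x + 1)^4. The eigenvalues (with algebraic multiplicities) are λ = -1 with multiplicity 4.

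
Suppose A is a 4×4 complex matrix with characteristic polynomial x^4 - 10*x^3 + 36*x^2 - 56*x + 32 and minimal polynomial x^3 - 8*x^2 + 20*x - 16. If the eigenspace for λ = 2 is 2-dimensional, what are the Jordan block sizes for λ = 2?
Block sizes for λ = 2: [2, 1]

Step 1 — from the characteristic polynomial, algebraic multiplicity of λ = 2 is 3. From dim ker(A − (2)·I) = 2, there are exactly 2 Jordan blocks for λ = 2.
Step 2 — from the minimal polynomial, the factor (x − 2)^2 tells us the largest block for λ = 2 has size 2.
Step 3 — with total size 3, 2 blocks, and largest block 2, the block sizes (in nonincreasing order) are [2, 1].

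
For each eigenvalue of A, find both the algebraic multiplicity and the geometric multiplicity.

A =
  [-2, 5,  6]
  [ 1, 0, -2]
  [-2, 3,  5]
λ = 1: alg = 3, geom = 1

Step 1 — factor the characteristic polynomial to read off the algebraic multiplicities:
  χ_A(x) = (x - 1)^3

Step 2 — compute geometric multiplicities via the rank-nullity identity g(λ) = n − rank(A − λI):
  rank(A − (1)·I) = 2, so dim ker(A − (1)·I) = n − 2 = 1

Summary:
  λ = 1: algebraic multiplicity = 3, geometric multiplicity = 1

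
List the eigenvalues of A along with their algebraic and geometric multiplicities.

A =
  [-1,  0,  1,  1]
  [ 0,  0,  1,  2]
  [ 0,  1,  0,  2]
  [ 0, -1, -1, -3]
λ = -1: alg = 4, geom = 2

Step 1 — factor the characteristic polynomial to read off the algebraic multiplicities:
  χ_A(x) = (x + 1)^4

Step 2 — compute geometric multiplicities via the rank-nullity identity g(λ) = n − rank(A − λI):
  rank(A − (-1)·I) = 2, so dim ker(A − (-1)·I) = n − 2 = 2

Summary:
  λ = -1: algebraic multiplicity = 4, geometric multiplicity = 2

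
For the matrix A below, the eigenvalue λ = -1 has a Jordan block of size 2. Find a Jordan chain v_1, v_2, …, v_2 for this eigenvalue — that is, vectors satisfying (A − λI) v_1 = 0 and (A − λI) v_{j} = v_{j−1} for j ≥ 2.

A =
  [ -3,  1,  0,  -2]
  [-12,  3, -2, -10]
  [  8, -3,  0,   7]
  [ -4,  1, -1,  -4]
A Jordan chain for λ = -1 of length 2:
v_1 = (-2, -12, 8, -4)ᵀ
v_2 = (1, 0, 0, 0)ᵀ

Let N = A − (-1)·I. We want v_2 with N^2 v_2 = 0 but N^1 v_2 ≠ 0; then v_{j-1} := N · v_j for j = 2, …, 2.

Pick v_2 = (1, 0, 0, 0)ᵀ.
Then v_1 = N · v_2 = (-2, -12, 8, -4)ᵀ.

Sanity check: (A − (-1)·I) v_1 = (0, 0, 0, 0)ᵀ = 0. ✓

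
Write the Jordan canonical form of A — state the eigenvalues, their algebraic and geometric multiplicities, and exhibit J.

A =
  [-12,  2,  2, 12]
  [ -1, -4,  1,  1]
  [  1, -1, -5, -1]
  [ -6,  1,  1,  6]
J_3(-5) ⊕ J_1(0)

The characteristic polynomial is
  det(x·I − A) = x^4 + 15*x^3 + 75*x^2 + 125*x = x*(x + 5)^3

Eigenvalues and multiplicities (the geometric multiplicity of λ is n − rank(A − λI), which equals the number of Jordan blocks for λ):
  λ = -5: algebraic multiplicity = 3, geometric multiplicity = 1
  λ = 0: algebraic multiplicity = 1, geometric multiplicity = 1

Determining the block sizes for each eigenvalue:
  λ = -5: one block (gm = 1), so the single block has size am = 3 → block sizes [3]
  λ = 0: one block (gm = 1), so the single block has size am = 1 → block sizes [1]

Assembling the blocks gives a Jordan form
J =
  [-5,  1,  0, 0]
  [ 0, -5,  1, 0]
  [ 0,  0, -5, 0]
  [ 0,  0,  0, 0]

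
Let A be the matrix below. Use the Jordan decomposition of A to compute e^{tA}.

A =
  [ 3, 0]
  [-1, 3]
e^{tA} =
  [exp(3*t), 0]
  [-t*exp(3*t), exp(3*t)]

Strategy: write A = P · J · P⁻¹ where J is a Jordan canonical form, so e^{tA} = P · e^{tJ} · P⁻¹, and e^{tJ} can be computed block-by-block.

A has Jordan form
J =
  [3, 1]
  [0, 3]
(up to reordering of blocks).

Per-block formulas:
  For a 2×2 Jordan block J_2(3): exp(t · J_2(3)) = e^(3t)·(I + t·N), where N is the 2×2 nilpotent shift.

After assembling e^{tJ} and conjugating by P, we get:

e^{tA} =
  [exp(3*t), 0]
  [-t*exp(3*t), exp(3*t)]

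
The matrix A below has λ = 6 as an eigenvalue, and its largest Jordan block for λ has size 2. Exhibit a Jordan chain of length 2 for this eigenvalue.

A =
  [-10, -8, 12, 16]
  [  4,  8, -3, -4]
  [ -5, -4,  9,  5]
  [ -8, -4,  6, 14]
A Jordan chain for λ = 6 of length 2:
v_1 = (-8, 2, -4, -4)ᵀ
v_2 = (0, 1, 0, 0)ᵀ

Let N = A − (6)·I. We want v_2 with N^2 v_2 = 0 but N^1 v_2 ≠ 0; then v_{j-1} := N · v_j for j = 2, …, 2.

Pick v_2 = (0, 1, 0, 0)ᵀ.
Then v_1 = N · v_2 = (-8, 2, -4, -4)ᵀ.

Sanity check: (A − (6)·I) v_1 = (0, 0, 0, 0)ᵀ = 0. ✓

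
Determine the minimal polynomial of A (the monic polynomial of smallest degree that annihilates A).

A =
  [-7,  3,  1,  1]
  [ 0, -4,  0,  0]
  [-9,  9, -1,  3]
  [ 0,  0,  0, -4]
x^2 + 8*x + 16

The characteristic polynomial is χ_A(x) = (x + 4)^4, so the eigenvalues are known. The minimal polynomial is
  m_A(x) = Π_λ (x − λ)^{k_λ}
where k_λ is the size of the *largest* Jordan block for λ (equivalently, the smallest k with (A − λI)^k v = 0 for every generalised eigenvector v of λ).

  λ = -4: largest Jordan block has size 2, contributing (x + 4)^2

So m_A(x) = (x + 4)^2 = x^2 + 8*x + 16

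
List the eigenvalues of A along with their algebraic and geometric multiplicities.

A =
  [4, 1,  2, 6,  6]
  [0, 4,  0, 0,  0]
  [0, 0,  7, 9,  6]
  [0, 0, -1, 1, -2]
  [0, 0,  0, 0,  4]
λ = 4: alg = 5, geom = 3

Step 1 — factor the characteristic polynomial to read off the algebraic multiplicities:
  χ_A(x) = (x - 4)^5

Step 2 — compute geometric multiplicities via the rank-nullity identity g(λ) = n − rank(A − λI):
  rank(A − (4)·I) = 2, so dim ker(A − (4)·I) = n − 2 = 3

Summary:
  λ = 4: algebraic multiplicity = 5, geometric multiplicity = 3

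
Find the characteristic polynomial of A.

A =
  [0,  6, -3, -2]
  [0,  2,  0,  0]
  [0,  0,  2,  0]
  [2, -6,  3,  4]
x^4 - 8*x^3 + 24*x^2 - 32*x + 16

Expanding det(x·I − A) (e.g. by cofactor expansion or by noting that A is similar to its Jordan form J, which has the same characteristic polynomial as A) gives
  χ_A(x) = x^4 - 8*x^3 + 24*x^2 - 32*x + 16
which factors as (x - 2)^4. The eigenvalues (with algebraic multiplicities) are λ = 2 with multiplicity 4.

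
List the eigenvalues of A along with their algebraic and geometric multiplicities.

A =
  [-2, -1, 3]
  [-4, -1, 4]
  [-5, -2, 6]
λ = 1: alg = 3, geom = 1

Step 1 — factor the characteristic polynomial to read off the algebraic multiplicities:
  χ_A(x) = (x - 1)^3

Step 2 — compute geometric multiplicities via the rank-nullity identity g(λ) = n − rank(A − λI):
  rank(A − (1)·I) = 2, so dim ker(A − (1)·I) = n − 2 = 1

Summary:
  λ = 1: algebraic multiplicity = 3, geometric multiplicity = 1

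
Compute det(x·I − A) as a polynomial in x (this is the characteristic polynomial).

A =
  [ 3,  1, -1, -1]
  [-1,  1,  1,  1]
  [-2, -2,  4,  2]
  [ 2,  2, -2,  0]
x^4 - 8*x^3 + 24*x^2 - 32*x + 16

Expanding det(x·I − A) (e.g. by cofactor expansion or by noting that A is similar to its Jordan form J, which has the same characteristic polynomial as A) gives
  χ_A(x) = x^4 - 8*x^3 + 24*x^2 - 32*x + 16
which factors as (x - 2)^4. The eigenvalues (with algebraic multiplicities) are λ = 2 with multiplicity 4.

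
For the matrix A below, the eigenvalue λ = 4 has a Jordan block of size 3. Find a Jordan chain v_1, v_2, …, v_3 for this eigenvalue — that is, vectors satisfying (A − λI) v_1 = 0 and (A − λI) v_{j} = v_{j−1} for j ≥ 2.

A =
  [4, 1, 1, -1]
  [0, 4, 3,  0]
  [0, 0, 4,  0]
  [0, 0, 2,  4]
A Jordan chain for λ = 4 of length 3:
v_1 = (1, 0, 0, 0)ᵀ
v_2 = (1, 3, 0, 2)ᵀ
v_3 = (0, 0, 1, 0)ᵀ

Let N = A − (4)·I. We want v_3 with N^3 v_3 = 0 but N^2 v_3 ≠ 0; then v_{j-1} := N · v_j for j = 3, …, 2.

Pick v_3 = (0, 0, 1, 0)ᵀ.
Then v_2 = N · v_3 = (1, 3, 0, 2)ᵀ.
Then v_1 = N · v_2 = (1, 0, 0, 0)ᵀ.

Sanity check: (A − (4)·I) v_1 = (0, 0, 0, 0)ᵀ = 0. ✓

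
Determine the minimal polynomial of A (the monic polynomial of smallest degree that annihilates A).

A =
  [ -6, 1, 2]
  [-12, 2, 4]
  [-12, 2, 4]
x^2

The characteristic polynomial is χ_A(x) = x^3, so the eigenvalues are known. The minimal polynomial is
  m_A(x) = Π_λ (x − λ)^{k_λ}
where k_λ is the size of the *largest* Jordan block for λ (equivalently, the smallest k with (A − λI)^k v = 0 for every generalised eigenvector v of λ).

  λ = 0: largest Jordan block has size 2, contributing (x − 0)^2

So m_A(x) = x^2 = x^2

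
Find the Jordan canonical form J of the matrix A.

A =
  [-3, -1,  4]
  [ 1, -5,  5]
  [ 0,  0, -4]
J_3(-4)

The characteristic polynomial is
  det(x·I − A) = x^3 + 12*x^2 + 48*x + 64 = (x + 4)^3

Eigenvalues and multiplicities (the geometric multiplicity of λ is n − rank(A − λI), which equals the number of Jordan blocks for λ):
  λ = -4: algebraic multiplicity = 3, geometric multiplicity = 1

Determining the block sizes for each eigenvalue:
  λ = -4: one block (gm = 1), so the single block has size am = 3 → block sizes [3]

Assembling the blocks gives a Jordan form
J =
  [-4,  1,  0]
  [ 0, -4,  1]
  [ 0,  0, -4]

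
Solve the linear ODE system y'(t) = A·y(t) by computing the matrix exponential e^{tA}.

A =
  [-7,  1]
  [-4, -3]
e^{tA} =
  [-2*t*exp(-5*t) + exp(-5*t), t*exp(-5*t)]
  [-4*t*exp(-5*t), 2*t*exp(-5*t) + exp(-5*t)]

Strategy: write A = P · J · P⁻¹ where J is a Jordan canonical form, so e^{tA} = P · e^{tJ} · P⁻¹, and e^{tJ} can be computed block-by-block.

A has Jordan form
J =
  [-5,  1]
  [ 0, -5]
(up to reordering of blocks).

Per-block formulas:
  For a 2×2 Jordan block J_2(-5): exp(t · J_2(-5)) = e^(-5t)·(I + t·N), where N is the 2×2 nilpotent shift.

After assembling e^{tJ} and conjugating by P, we get:

e^{tA} =
  [-2*t*exp(-5*t) + exp(-5*t), t*exp(-5*t)]
  [-4*t*exp(-5*t), 2*t*exp(-5*t) + exp(-5*t)]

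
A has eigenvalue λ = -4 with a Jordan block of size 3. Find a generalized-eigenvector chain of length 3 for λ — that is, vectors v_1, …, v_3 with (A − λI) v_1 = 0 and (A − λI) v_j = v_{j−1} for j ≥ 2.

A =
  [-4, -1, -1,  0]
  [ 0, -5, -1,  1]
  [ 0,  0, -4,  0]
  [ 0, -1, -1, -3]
A Jordan chain for λ = -4 of length 3:
v_1 = (1, 0, 0, 0)ᵀ
v_2 = (-1, -1, 0, -1)ᵀ
v_3 = (0, 1, 0, 0)ᵀ

Let N = A − (-4)·I. We want v_3 with N^3 v_3 = 0 but N^2 v_3 ≠ 0; then v_{j-1} := N · v_j for j = 3, …, 2.

Pick v_3 = (0, 1, 0, 0)ᵀ.
Then v_2 = N · v_3 = (-1, -1, 0, -1)ᵀ.
Then v_1 = N · v_2 = (1, 0, 0, 0)ᵀ.

Sanity check: (A − (-4)·I) v_1 = (0, 0, 0, 0)ᵀ = 0. ✓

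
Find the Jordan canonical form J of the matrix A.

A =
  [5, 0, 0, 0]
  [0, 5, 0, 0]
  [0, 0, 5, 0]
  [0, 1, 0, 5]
J_2(5) ⊕ J_1(5) ⊕ J_1(5)

The characteristic polynomial is
  det(x·I − A) = x^4 - 20*x^3 + 150*x^2 - 500*x + 625 = (x - 5)^4

Eigenvalues and multiplicities (the geometric multiplicity of λ is n − rank(A − λI), which equals the number of Jordan blocks for λ):
  λ = 5: algebraic multiplicity = 4, geometric multiplicity = 3

Determining the block sizes for each eigenvalue:
  λ = 5: 3 blocks summing to 4 forces exactly one block of size 2 and the rest size 1 → block sizes [2, 1, 1]

Assembling the blocks gives a Jordan form
J =
  [5, 1, 0, 0]
  [0, 5, 0, 0]
  [0, 0, 5, 0]
  [0, 0, 0, 5]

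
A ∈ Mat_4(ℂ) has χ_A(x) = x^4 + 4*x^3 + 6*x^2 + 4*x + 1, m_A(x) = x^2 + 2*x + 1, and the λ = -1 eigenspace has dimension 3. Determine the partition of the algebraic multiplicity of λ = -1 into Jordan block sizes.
Block sizes for λ = -1: [2, 1, 1]

Step 1 — from the characteristic polynomial, algebraic multiplicity of λ = -1 is 4. From dim ker(A − (-1)·I) = 3, there are exactly 3 Jordan blocks for λ = -1.
Step 2 — from the minimal polynomial, the factor (x + 1)^2 tells us the largest block for λ = -1 has size 2.
Step 3 — with total size 4, 3 blocks, and largest block 2, the block sizes (in nonincreasing order) are [2, 1, 1].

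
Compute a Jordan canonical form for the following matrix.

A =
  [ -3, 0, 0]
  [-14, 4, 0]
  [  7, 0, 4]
J_1(-3) ⊕ J_1(4) ⊕ J_1(4)

The characteristic polynomial is
  det(x·I − A) = x^3 - 5*x^2 - 8*x + 48 = (x - 4)^2*(x + 3)

Eigenvalues and multiplicities (the geometric multiplicity of λ is n − rank(A − λI), which equals the number of Jordan blocks for λ):
  λ = -3: algebraic multiplicity = 1, geometric multiplicity = 1
  λ = 4: algebraic multiplicity = 2, geometric multiplicity = 2

Determining the block sizes for each eigenvalue:
  λ = -3: one block (gm = 1), so the single block has size am = 1 → block sizes [1]
  λ = 4: gm = am = 2, so every block has size 1 → block sizes [1, 1]

Assembling the blocks gives a Jordan form
J =
  [-3, 0, 0]
  [ 0, 4, 0]
  [ 0, 0, 4]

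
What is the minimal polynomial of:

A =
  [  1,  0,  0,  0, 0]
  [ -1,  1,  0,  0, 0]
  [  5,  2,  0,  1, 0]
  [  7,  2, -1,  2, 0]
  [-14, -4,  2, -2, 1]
x^2 - 2*x + 1

The characteristic polynomial is χ_A(x) = (x - 1)^5, so the eigenvalues are known. The minimal polynomial is
  m_A(x) = Π_λ (x − λ)^{k_λ}
where k_λ is the size of the *largest* Jordan block for λ (equivalently, the smallest k with (A − λI)^k v = 0 for every generalised eigenvector v of λ).

  λ = 1: largest Jordan block has size 2, contributing (x − 1)^2

So m_A(x) = (x - 1)^2 = x^2 - 2*x + 1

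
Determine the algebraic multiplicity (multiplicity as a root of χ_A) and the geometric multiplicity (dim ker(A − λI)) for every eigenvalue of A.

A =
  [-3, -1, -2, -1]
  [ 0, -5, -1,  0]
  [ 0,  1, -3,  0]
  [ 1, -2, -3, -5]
λ = -4: alg = 4, geom = 2

Step 1 — factor the characteristic polynomial to read off the algebraic multiplicities:
  χ_A(x) = (x + 4)^4

Step 2 — compute geometric multiplicities via the rank-nullity identity g(λ) = n − rank(A − λI):
  rank(A − (-4)·I) = 2, so dim ker(A − (-4)·I) = n − 2 = 2

Summary:
  λ = -4: algebraic multiplicity = 4, geometric multiplicity = 2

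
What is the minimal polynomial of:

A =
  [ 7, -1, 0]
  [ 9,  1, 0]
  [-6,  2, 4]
x^2 - 8*x + 16

The characteristic polynomial is χ_A(x) = (x - 4)^3, so the eigenvalues are known. The minimal polynomial is
  m_A(x) = Π_λ (x − λ)^{k_λ}
where k_λ is the size of the *largest* Jordan block for λ (equivalently, the smallest k with (A − λI)^k v = 0 for every generalised eigenvector v of λ).

  λ = 4: largest Jordan block has size 2, contributing (x − 4)^2

So m_A(x) = (x - 4)^2 = x^2 - 8*x + 16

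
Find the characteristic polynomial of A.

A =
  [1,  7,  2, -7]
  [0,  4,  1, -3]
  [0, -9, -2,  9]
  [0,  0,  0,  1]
x^4 - 4*x^3 + 6*x^2 - 4*x + 1

Expanding det(x·I − A) (e.g. by cofactor expansion or by noting that A is similar to its Jordan form J, which has the same characteristic polynomial as A) gives
  χ_A(x) = x^4 - 4*x^3 + 6*x^2 - 4*x + 1
which factors as (x - 1)^4. The eigenvalues (with algebraic multiplicities) are λ = 1 with multiplicity 4.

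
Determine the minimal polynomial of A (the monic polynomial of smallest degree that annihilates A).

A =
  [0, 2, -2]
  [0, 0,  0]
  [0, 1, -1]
x^2 + x

The characteristic polynomial is χ_A(x) = x^2*(x + 1), so the eigenvalues are known. The minimal polynomial is
  m_A(x) = Π_λ (x − λ)^{k_λ}
where k_λ is the size of the *largest* Jordan block for λ (equivalently, the smallest k with (A − λI)^k v = 0 for every generalised eigenvector v of λ).

  λ = -1: largest Jordan block has size 1, contributing (x + 1)
  λ = 0: largest Jordan block has size 1, contributing (x − 0)

So m_A(x) = x*(x + 1) = x^2 + x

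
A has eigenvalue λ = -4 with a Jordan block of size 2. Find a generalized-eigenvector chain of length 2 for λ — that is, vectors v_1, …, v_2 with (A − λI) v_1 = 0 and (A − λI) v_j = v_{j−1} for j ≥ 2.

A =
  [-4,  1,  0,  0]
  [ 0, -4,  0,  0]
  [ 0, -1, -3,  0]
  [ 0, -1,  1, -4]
A Jordan chain for λ = -4 of length 2:
v_1 = (1, 0, 0, 0)ᵀ
v_2 = (0, 1, 1, 0)ᵀ

Let N = A − (-4)·I. We want v_2 with N^2 v_2 = 0 but N^1 v_2 ≠ 0; then v_{j-1} := N · v_j for j = 2, …, 2.

Pick v_2 = (0, 1, 1, 0)ᵀ.
Then v_1 = N · v_2 = (1, 0, 0, 0)ᵀ.

Sanity check: (A − (-4)·I) v_1 = (0, 0, 0, 0)ᵀ = 0. ✓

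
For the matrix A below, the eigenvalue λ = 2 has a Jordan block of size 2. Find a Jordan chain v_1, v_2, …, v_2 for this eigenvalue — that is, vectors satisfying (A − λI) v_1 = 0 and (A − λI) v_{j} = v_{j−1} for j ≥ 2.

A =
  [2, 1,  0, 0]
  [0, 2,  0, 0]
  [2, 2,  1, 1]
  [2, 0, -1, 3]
A Jordan chain for λ = 2 of length 2:
v_1 = (0, 0, 2, 2)ᵀ
v_2 = (1, 0, 0, 0)ᵀ

Let N = A − (2)·I. We want v_2 with N^2 v_2 = 0 but N^1 v_2 ≠ 0; then v_{j-1} := N · v_j for j = 2, …, 2.

Pick v_2 = (1, 0, 0, 0)ᵀ.
Then v_1 = N · v_2 = (0, 0, 2, 2)ᵀ.

Sanity check: (A − (2)·I) v_1 = (0, 0, 0, 0)ᵀ = 0. ✓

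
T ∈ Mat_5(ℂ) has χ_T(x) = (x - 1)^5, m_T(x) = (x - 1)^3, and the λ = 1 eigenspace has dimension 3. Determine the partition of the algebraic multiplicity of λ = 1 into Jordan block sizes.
Block sizes for λ = 1: [3, 1, 1]

Step 1 — from the characteristic polynomial, algebraic multiplicity of λ = 1 is 5. From dim ker(T − (1)·I) = 3, there are exactly 3 Jordan blocks for λ = 1.
Step 2 — from the minimal polynomial, the factor (x − 1)^3 tells us the largest block for λ = 1 has size 3.
Step 3 — with total size 5, 3 blocks, and largest block 3, the block sizes (in nonincreasing order) are [3, 1, 1].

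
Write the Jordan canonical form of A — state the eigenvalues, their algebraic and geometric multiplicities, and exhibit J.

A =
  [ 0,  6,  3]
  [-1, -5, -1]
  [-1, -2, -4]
J_2(-3) ⊕ J_1(-3)

The characteristic polynomial is
  det(x·I − A) = x^3 + 9*x^2 + 27*x + 27 = (x + 3)^3

Eigenvalues and multiplicities (the geometric multiplicity of λ is n − rank(A − λI), which equals the number of Jordan blocks for λ):
  λ = -3: algebraic multiplicity = 3, geometric multiplicity = 2

Determining the block sizes for each eigenvalue:
  λ = -3: 2 blocks summing to 3 forces exactly one block of size 2 and the rest size 1 → block sizes [2, 1]

Assembling the blocks gives a Jordan form
J =
  [-3,  1,  0]
  [ 0, -3,  0]
  [ 0,  0, -3]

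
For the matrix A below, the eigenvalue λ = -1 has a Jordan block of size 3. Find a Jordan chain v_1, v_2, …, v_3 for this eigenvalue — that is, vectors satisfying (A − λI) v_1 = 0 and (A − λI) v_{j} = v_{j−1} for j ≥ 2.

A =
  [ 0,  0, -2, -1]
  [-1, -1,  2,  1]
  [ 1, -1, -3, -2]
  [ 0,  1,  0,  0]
A Jordan chain for λ = -1 of length 3:
v_1 = (-1, 1, 0, -1)ᵀ
v_2 = (1, -1, 1, 0)ᵀ
v_3 = (1, 0, 0, 0)ᵀ

Let N = A − (-1)·I. We want v_3 with N^3 v_3 = 0 but N^2 v_3 ≠ 0; then v_{j-1} := N · v_j for j = 3, …, 2.

Pick v_3 = (1, 0, 0, 0)ᵀ.
Then v_2 = N · v_3 = (1, -1, 1, 0)ᵀ.
Then v_1 = N · v_2 = (-1, 1, 0, -1)ᵀ.

Sanity check: (A − (-1)·I) v_1 = (0, 0, 0, 0)ᵀ = 0. ✓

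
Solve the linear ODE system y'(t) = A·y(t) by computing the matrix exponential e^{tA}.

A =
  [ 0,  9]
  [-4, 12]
e^{tA} =
  [-6*t*exp(6*t) + exp(6*t), 9*t*exp(6*t)]
  [-4*t*exp(6*t), 6*t*exp(6*t) + exp(6*t)]

Strategy: write A = P · J · P⁻¹ where J is a Jordan canonical form, so e^{tA} = P · e^{tJ} · P⁻¹, and e^{tJ} can be computed block-by-block.

A has Jordan form
J =
  [6, 1]
  [0, 6]
(up to reordering of blocks).

Per-block formulas:
  For a 2×2 Jordan block J_2(6): exp(t · J_2(6)) = e^(6t)·(I + t·N), where N is the 2×2 nilpotent shift.

After assembling e^{tJ} and conjugating by P, we get:

e^{tA} =
  [-6*t*exp(6*t) + exp(6*t), 9*t*exp(6*t)]
  [-4*t*exp(6*t), 6*t*exp(6*t) + exp(6*t)]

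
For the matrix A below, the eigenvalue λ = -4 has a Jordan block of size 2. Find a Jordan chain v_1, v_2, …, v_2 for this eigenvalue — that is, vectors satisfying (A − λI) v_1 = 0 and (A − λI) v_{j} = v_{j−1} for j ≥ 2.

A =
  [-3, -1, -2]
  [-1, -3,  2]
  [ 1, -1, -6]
A Jordan chain for λ = -4 of length 2:
v_1 = (1, -1, 1)ᵀ
v_2 = (1, 0, 0)ᵀ

Let N = A − (-4)·I. We want v_2 with N^2 v_2 = 0 but N^1 v_2 ≠ 0; then v_{j-1} := N · v_j for j = 2, …, 2.

Pick v_2 = (1, 0, 0)ᵀ.
Then v_1 = N · v_2 = (1, -1, 1)ᵀ.

Sanity check: (A − (-4)·I) v_1 = (0, 0, 0)ᵀ = 0. ✓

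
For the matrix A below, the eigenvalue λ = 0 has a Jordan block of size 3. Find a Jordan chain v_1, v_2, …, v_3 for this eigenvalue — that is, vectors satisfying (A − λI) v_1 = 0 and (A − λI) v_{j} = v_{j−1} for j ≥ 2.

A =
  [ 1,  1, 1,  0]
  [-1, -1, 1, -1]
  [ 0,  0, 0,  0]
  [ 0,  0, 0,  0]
A Jordan chain for λ = 0 of length 3:
v_1 = (2, -2, 0, 0)ᵀ
v_2 = (1, 1, 0, 0)ᵀ
v_3 = (0, 0, 1, 0)ᵀ

Let N = A − (0)·I. We want v_3 with N^3 v_3 = 0 but N^2 v_3 ≠ 0; then v_{j-1} := N · v_j for j = 3, …, 2.

Pick v_3 = (0, 0, 1, 0)ᵀ.
Then v_2 = N · v_3 = (1, 1, 0, 0)ᵀ.
Then v_1 = N · v_2 = (2, -2, 0, 0)ᵀ.

Sanity check: (A − (0)·I) v_1 = (0, 0, 0, 0)ᵀ = 0. ✓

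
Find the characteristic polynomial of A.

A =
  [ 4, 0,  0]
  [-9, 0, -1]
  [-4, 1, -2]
x^3 - 2*x^2 - 7*x - 4

Expanding det(x·I − A) (e.g. by cofactor expansion or by noting that A is similar to its Jordan form J, which has the same characteristic polynomial as A) gives
  χ_A(x) = x^3 - 2*x^2 - 7*x - 4
which factors as (x - 4)*(x + 1)^2. The eigenvalues (with algebraic multiplicities) are λ = -1 with multiplicity 2, λ = 4 with multiplicity 1.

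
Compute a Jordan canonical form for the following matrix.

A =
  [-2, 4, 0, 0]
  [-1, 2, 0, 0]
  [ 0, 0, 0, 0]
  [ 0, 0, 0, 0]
J_2(0) ⊕ J_1(0) ⊕ J_1(0)

The characteristic polynomial is
  det(x·I − A) = x^4

Eigenvalues and multiplicities (the geometric multiplicity of λ is n − rank(A − λI), which equals the number of Jordan blocks for λ):
  λ = 0: algebraic multiplicity = 4, geometric multiplicity = 3

Determining the block sizes for each eigenvalue:
  λ = 0: 3 blocks summing to 4 forces exactly one block of size 2 and the rest size 1 → block sizes [2, 1, 1]

Assembling the blocks gives a Jordan form
J =
  [0, 1, 0, 0]
  [0, 0, 0, 0]
  [0, 0, 0, 0]
  [0, 0, 0, 0]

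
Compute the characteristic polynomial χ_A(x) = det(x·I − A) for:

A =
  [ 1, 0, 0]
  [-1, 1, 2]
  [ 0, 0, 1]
x^3 - 3*x^2 + 3*x - 1

Expanding det(x·I − A) (e.g. by cofactor expansion or by noting that A is similar to its Jordan form J, which has the same characteristic polynomial as A) gives
  χ_A(x) = x^3 - 3*x^2 + 3*x - 1
which factors as (x - 1)^3. The eigenvalues (with algebraic multiplicities) are λ = 1 with multiplicity 3.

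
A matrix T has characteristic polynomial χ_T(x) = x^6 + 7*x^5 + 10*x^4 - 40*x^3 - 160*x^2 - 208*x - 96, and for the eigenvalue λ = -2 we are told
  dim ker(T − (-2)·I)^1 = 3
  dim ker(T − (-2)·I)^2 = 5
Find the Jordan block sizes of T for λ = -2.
Block sizes for λ = -2: [2, 2, 1]

From the dimensions of kernels of powers, the number of Jordan blocks of size at least j is d_j − d_{j−1} where d_j = dim ker(N^j) (with d_0 = 0). Computing the differences gives [3, 2].
The number of blocks of size exactly k is (#blocks of size ≥ k) − (#blocks of size ≥ k + 1), so the partition is: 1 block(s) of size 1, 2 block(s) of size 2.
In nonincreasing order the block sizes are [2, 2, 1].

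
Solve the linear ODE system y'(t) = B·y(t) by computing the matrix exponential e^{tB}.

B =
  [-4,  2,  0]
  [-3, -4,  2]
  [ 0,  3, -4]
e^{tB} =
  [-3*t^2*exp(-4*t) + exp(-4*t), 2*t*exp(-4*t), 2*t^2*exp(-4*t)]
  [-3*t*exp(-4*t), exp(-4*t), 2*t*exp(-4*t)]
  [-9*t^2*exp(-4*t)/2, 3*t*exp(-4*t), 3*t^2*exp(-4*t) + exp(-4*t)]

Strategy: write B = P · J · P⁻¹ where J is a Jordan canonical form, so e^{tB} = P · e^{tJ} · P⁻¹, and e^{tJ} can be computed block-by-block.

B has Jordan form
J =
  [-4,  1,  0]
  [ 0, -4,  1]
  [ 0,  0, -4]
(up to reordering of blocks).

Per-block formulas:
  For a 3×3 Jordan block J_3(-4): exp(t · J_3(-4)) = e^(-4t)·(I + t·N + (t^2/2)·N^2), where N is the 3×3 nilpotent shift.

After assembling e^{tJ} and conjugating by P, we get:

e^{tB} =
  [-3*t^2*exp(-4*t) + exp(-4*t), 2*t*exp(-4*t), 2*t^2*exp(-4*t)]
  [-3*t*exp(-4*t), exp(-4*t), 2*t*exp(-4*t)]
  [-9*t^2*exp(-4*t)/2, 3*t*exp(-4*t), 3*t^2*exp(-4*t) + exp(-4*t)]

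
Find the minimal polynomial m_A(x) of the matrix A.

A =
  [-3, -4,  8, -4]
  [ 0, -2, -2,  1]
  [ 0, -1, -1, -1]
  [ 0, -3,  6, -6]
x^2 + 6*x + 9

The characteristic polynomial is χ_A(x) = (x + 3)^4, so the eigenvalues are known. The minimal polynomial is
  m_A(x) = Π_λ (x − λ)^{k_λ}
where k_λ is the size of the *largest* Jordan block for λ (equivalently, the smallest k with (A − λI)^k v = 0 for every generalised eigenvector v of λ).

  λ = -3: largest Jordan block has size 2, contributing (x + 3)^2

So m_A(x) = (x + 3)^2 = x^2 + 6*x + 9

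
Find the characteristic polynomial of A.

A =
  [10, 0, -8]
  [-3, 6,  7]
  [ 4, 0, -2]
x^3 - 14*x^2 + 60*x - 72

Expanding det(x·I − A) (e.g. by cofactor expansion or by noting that A is similar to its Jordan form J, which has the same characteristic polynomial as A) gives
  χ_A(x) = x^3 - 14*x^2 + 60*x - 72
which factors as (x - 6)^2*(x - 2). The eigenvalues (with algebraic multiplicities) are λ = 2 with multiplicity 1, λ = 6 with multiplicity 2.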